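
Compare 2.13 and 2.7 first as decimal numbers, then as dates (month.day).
As decimals: 2.13 < 2.7. As dates: 2/13 is later than 2/7 (day 13 > day 7).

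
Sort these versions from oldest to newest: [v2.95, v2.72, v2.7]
[v2.7, v2.72, v2.95]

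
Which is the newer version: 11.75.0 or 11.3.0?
11.75.0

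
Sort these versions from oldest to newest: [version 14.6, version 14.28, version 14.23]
[version 14.6, version 14.23, version 14.28]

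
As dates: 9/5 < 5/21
False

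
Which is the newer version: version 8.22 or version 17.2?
version 17.2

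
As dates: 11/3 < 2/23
False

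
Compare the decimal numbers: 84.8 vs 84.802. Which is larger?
84.802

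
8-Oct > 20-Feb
True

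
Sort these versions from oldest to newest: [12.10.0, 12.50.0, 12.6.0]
[12.6.0, 12.10.0, 12.50.0]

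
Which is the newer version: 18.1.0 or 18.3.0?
18.3.0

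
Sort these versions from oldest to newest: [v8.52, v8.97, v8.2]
[v8.2, v8.52, v8.97]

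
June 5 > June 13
False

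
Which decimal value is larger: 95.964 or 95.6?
95.964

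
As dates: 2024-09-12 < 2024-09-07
False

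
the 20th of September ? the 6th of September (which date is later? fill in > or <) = >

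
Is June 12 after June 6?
Yes. Day 12 comes after day 6 in June — this is a date comparison, not a decimal one (the decimal 6.12 would be smaller than 6.6).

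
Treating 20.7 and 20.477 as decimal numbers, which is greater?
20.7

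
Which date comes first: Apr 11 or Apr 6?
Apr 6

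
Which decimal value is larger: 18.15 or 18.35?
18.35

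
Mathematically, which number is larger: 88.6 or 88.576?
88.6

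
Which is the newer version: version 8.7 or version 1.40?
version 8.7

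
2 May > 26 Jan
True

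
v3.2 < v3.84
True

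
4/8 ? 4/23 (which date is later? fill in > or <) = <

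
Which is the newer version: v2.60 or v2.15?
v2.60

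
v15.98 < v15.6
False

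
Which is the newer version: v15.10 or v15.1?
v15.10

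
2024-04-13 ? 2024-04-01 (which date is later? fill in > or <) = >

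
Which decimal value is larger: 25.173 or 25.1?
25.173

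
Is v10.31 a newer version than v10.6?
Yes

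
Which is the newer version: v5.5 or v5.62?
v5.62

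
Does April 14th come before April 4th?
No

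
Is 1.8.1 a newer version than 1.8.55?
No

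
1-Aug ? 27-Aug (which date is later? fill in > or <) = <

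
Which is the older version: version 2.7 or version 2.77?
version 2.7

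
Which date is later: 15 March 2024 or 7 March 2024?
15 March 2024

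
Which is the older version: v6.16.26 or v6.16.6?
v6.16.6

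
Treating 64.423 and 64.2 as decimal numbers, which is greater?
64.423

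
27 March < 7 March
False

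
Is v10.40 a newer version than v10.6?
Yes. Version numbers are compared segment by segment as integers, not as decimals: minor version 40 > 6, so v10.40 > v10.6 (even though the decimal 10.40 < 10.6).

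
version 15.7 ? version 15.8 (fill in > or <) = <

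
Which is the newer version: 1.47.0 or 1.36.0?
1.47.0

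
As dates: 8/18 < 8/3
False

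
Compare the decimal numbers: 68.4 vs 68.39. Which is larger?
68.4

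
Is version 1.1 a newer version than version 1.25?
No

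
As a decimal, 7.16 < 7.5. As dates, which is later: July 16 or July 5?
July 16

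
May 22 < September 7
True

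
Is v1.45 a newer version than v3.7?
No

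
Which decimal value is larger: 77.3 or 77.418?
77.418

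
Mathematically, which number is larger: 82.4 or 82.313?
82.4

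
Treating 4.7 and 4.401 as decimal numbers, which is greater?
4.7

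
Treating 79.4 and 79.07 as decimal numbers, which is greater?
79.4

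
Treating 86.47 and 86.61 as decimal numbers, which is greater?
86.61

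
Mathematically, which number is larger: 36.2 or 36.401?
36.401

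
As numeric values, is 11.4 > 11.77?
False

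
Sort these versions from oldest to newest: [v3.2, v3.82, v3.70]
[v3.2, v3.70, v3.82]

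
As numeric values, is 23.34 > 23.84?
False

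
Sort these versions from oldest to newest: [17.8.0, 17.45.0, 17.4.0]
[17.4.0, 17.8.0, 17.45.0]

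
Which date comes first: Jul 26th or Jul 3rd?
Jul 3rd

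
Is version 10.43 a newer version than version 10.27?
Yes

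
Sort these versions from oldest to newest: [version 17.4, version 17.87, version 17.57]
[version 17.4, version 17.57, version 17.87]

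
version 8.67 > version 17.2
False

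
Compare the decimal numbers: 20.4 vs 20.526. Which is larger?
20.526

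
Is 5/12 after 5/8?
Yes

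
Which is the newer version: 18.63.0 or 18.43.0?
18.63.0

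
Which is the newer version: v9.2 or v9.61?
v9.61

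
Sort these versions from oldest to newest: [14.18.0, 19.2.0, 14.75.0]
[14.18.0, 14.75.0, 19.2.0]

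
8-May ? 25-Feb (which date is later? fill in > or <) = >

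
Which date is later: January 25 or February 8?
February 8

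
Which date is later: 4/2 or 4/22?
4/22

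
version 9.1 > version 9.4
False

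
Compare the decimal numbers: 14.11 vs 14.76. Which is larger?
14.76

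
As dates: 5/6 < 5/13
True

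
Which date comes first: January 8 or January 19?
January 8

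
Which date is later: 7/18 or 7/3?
7/18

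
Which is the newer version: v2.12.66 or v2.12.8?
v2.12.66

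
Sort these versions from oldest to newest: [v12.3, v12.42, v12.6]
[v12.3, v12.6, v12.42]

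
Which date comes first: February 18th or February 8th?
February 8th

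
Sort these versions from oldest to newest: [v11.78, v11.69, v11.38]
[v11.38, v11.69, v11.78]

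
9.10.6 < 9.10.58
True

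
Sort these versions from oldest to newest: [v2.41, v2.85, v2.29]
[v2.29, v2.41, v2.85]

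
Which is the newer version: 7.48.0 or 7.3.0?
7.48.0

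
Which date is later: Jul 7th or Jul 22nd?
Jul 22nd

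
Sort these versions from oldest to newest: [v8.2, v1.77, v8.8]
[v1.77, v8.2, v8.8]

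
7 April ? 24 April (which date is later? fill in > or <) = <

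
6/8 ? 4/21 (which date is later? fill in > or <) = >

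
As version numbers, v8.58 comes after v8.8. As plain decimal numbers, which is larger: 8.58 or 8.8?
8.8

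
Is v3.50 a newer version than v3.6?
Yes. Version numbers are compared segment by segment as integers, not as decimals: minor version 50 > 6, so v3.50 > v3.6 (even though the decimal 3.50 < 3.6).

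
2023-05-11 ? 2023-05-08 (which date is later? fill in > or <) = >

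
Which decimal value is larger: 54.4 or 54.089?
54.4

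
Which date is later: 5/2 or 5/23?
5/23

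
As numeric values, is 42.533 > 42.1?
True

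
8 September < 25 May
False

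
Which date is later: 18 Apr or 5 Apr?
18 Apr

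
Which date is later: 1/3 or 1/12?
1/12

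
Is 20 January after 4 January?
Yes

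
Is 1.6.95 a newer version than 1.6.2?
Yes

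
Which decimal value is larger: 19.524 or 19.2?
19.524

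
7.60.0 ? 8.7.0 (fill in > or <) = <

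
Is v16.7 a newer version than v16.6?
Yes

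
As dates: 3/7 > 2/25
True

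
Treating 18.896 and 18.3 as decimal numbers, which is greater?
18.896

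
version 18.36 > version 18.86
False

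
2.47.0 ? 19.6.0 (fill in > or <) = <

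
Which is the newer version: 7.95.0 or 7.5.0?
7.95.0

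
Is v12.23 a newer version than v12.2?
Yes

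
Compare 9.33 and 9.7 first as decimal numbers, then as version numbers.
As decimals: 9.33 < 9.7. As versions: v9.33 > v9.7 (minor version 33 > 7).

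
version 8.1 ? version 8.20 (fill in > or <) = <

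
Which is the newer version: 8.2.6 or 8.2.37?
8.2.37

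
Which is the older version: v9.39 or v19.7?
v9.39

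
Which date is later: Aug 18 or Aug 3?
Aug 18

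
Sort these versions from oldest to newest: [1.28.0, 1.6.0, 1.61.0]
[1.6.0, 1.28.0, 1.61.0]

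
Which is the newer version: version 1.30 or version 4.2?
version 4.2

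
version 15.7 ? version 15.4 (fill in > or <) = >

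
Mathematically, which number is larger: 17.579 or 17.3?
17.579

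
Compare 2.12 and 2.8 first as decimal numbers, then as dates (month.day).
As decimals: 2.12 < 2.8. As dates: 2/12 is later than 2/8 (day 12 > day 8).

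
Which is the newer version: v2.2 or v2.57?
v2.57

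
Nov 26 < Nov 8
False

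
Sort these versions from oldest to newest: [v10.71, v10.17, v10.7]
[v10.7, v10.17, v10.71]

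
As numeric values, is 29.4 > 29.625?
False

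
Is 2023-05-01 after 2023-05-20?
No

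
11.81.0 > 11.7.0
True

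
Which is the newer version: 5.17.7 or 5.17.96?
5.17.96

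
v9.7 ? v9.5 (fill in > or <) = >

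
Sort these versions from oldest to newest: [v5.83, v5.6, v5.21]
[v5.6, v5.21, v5.83]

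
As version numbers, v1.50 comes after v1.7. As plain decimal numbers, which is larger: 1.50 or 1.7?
1.7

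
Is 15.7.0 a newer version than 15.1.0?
Yes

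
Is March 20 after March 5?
Yes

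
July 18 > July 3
True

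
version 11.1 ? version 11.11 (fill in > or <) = <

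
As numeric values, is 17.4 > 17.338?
True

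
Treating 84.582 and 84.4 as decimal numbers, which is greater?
84.582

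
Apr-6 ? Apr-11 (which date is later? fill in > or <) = <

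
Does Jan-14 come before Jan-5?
No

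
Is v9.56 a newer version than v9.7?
Yes. Version numbers are compared segment by segment as integers, not as decimals: minor version 56 > 7, so v9.56 > v9.7 (even though the decimal 9.56 < 9.7).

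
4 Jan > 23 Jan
False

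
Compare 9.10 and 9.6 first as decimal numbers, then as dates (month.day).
As decimals: 9.10 < 9.6. As dates: 9/10 is later than 9/6 (day 10 > day 6).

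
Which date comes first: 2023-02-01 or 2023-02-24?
2023-02-01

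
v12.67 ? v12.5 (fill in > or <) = >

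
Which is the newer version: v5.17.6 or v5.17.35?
v5.17.35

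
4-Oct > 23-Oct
False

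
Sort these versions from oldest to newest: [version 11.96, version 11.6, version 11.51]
[version 11.6, version 11.51, version 11.96]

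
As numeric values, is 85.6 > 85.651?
False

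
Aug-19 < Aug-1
False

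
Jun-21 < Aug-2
True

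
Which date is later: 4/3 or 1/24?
4/3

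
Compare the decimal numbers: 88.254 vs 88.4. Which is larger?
88.4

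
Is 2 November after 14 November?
No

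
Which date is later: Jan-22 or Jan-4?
Jan-22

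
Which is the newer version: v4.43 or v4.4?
v4.43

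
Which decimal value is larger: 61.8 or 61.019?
61.8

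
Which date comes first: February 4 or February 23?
February 4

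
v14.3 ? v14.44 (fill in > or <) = <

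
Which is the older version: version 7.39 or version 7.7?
version 7.7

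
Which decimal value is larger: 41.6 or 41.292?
41.6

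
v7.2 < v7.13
True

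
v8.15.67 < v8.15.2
False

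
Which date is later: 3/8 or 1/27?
3/8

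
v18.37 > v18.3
True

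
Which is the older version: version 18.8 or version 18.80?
version 18.8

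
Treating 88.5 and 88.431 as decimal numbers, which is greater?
88.5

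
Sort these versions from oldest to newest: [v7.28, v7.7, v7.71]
[v7.7, v7.28, v7.71]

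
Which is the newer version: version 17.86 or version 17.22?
version 17.86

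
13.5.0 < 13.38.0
True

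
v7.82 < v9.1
True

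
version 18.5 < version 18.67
True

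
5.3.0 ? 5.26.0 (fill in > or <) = <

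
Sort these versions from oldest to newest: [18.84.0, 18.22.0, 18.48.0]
[18.22.0, 18.48.0, 18.84.0]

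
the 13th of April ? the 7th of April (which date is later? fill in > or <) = >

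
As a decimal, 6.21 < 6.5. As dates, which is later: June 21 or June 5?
June 21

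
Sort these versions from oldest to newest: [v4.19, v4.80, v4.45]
[v4.19, v4.45, v4.80]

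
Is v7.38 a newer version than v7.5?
Yes. Version numbers are compared segment by segment as integers, not as decimals: minor version 38 > 5, so v7.38 > v7.5 (even though the decimal 7.38 < 7.5).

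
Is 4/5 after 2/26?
Yes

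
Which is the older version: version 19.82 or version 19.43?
version 19.43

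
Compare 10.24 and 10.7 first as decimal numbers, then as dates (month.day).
As decimals: 10.24 < 10.7. As dates: 10/24 is later than 10/7 (day 24 > day 7).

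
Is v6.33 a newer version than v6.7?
Yes. Version numbers are compared segment by segment as integers, not as decimals: minor version 33 > 7, so v6.33 > v6.7 (even though the decimal 6.33 < 6.7).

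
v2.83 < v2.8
False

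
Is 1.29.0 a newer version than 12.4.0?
No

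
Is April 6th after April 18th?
No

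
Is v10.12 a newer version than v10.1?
Yes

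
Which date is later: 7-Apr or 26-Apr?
26-Apr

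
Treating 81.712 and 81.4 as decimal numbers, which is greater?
81.712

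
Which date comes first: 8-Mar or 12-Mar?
8-Mar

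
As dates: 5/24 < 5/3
False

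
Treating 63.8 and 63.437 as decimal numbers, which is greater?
63.8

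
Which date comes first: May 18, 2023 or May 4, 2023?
May 4, 2023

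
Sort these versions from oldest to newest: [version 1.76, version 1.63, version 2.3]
[version 1.63, version 1.76, version 2.3]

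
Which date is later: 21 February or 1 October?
1 October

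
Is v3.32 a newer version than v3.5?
Yes. Version numbers are compared segment by segment as integers, not as decimals: minor version 32 > 5, so v3.32 > v3.5 (even though the decimal 3.32 < 3.5).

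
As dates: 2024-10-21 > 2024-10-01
True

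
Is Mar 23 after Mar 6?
Yes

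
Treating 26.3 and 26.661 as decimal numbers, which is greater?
26.661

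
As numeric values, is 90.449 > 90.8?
False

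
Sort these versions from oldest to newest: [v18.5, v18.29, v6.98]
[v6.98, v18.5, v18.29]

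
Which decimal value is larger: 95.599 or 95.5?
95.599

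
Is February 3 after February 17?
No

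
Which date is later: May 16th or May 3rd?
May 16th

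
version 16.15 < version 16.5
False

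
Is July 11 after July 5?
Yes. Day 11 comes after day 5 in July — this is a date comparison, not a decimal one (the decimal 7.11 would be smaller than 7.5).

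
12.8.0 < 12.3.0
False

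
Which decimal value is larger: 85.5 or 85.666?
85.666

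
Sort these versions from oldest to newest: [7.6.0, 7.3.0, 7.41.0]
[7.3.0, 7.6.0, 7.41.0]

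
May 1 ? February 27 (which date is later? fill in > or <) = >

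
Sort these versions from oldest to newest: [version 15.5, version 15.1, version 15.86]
[version 15.1, version 15.5, version 15.86]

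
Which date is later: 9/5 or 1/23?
9/5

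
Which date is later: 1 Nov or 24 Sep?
1 Nov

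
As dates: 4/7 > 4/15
False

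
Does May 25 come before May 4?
No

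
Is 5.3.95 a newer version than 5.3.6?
Yes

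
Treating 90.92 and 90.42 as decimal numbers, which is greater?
90.92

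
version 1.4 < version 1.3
False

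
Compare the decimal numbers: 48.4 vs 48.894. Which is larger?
48.894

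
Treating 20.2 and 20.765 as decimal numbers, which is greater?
20.765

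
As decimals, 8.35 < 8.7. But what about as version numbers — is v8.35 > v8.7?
True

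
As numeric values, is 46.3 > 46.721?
False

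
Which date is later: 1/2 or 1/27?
1/27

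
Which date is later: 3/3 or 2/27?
3/3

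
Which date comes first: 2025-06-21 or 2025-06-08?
2025-06-08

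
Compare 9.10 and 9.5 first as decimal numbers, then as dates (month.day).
As decimals: 9.10 < 9.5. As dates: 9/10 is later than 9/5 (day 10 > day 5).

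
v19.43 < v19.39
False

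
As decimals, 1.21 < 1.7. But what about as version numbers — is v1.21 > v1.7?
True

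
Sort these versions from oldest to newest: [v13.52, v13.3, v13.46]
[v13.3, v13.46, v13.52]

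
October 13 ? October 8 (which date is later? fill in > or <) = >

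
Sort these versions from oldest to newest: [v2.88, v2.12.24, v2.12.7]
[v2.12.7, v2.12.24, v2.88]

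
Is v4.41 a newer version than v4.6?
Yes. Version numbers are compared segment by segment as integers, not as decimals: minor version 41 > 6, so v4.41 > v4.6 (even though the decimal 4.41 < 4.6).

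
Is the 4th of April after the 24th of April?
No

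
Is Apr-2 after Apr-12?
No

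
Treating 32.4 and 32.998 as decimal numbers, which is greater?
32.998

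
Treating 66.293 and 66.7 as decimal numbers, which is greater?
66.7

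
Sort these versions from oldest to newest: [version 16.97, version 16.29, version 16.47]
[version 16.29, version 16.47, version 16.97]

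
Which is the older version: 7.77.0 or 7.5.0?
7.5.0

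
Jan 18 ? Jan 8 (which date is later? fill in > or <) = >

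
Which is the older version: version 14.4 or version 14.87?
version 14.4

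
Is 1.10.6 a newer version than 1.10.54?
No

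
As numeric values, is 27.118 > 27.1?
True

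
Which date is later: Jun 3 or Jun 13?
Jun 13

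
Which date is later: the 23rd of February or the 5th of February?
the 23rd of February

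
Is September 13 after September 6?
Yes. Day 13 comes after day 6 in September — this is a date comparison, not a decimal one (the decimal 9.13 would be smaller than 9.6).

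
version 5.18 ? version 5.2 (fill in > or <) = >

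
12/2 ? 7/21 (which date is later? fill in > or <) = >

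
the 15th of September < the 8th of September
False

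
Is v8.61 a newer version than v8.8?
Yes. Version numbers are compared segment by segment as integers, not as decimals: minor version 61 > 8, so v8.61 > v8.8 (even though the decimal 8.61 < 8.8).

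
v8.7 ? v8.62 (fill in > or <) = <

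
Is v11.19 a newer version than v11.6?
Yes. Version numbers are compared segment by segment as integers, not as decimals: minor version 19 > 6, so v11.19 > v11.6 (even though the decimal 11.19 < 11.6).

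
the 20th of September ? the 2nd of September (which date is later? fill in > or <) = >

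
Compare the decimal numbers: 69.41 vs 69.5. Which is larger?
69.5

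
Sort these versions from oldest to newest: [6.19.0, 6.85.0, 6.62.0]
[6.19.0, 6.62.0, 6.85.0]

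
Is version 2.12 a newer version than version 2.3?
Yes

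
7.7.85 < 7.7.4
False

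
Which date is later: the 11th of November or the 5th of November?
the 11th of November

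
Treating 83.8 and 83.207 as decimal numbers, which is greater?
83.8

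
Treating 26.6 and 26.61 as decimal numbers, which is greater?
26.61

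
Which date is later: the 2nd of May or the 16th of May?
the 16th of May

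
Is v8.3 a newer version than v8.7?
No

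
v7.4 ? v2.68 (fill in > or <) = >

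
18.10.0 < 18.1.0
False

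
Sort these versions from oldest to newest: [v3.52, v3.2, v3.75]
[v3.2, v3.52, v3.75]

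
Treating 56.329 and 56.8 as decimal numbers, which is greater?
56.8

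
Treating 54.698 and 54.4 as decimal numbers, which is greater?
54.698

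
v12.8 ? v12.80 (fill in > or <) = <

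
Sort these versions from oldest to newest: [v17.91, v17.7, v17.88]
[v17.7, v17.88, v17.91]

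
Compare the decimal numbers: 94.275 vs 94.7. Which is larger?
94.7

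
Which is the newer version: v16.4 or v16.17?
v16.17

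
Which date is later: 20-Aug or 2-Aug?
20-Aug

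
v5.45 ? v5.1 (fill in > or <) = >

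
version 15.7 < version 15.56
True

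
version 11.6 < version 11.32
True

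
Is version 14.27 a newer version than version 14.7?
Yes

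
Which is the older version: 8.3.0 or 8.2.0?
8.2.0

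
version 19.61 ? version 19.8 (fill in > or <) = >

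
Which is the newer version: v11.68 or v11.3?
v11.68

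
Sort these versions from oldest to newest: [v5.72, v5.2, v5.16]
[v5.2, v5.16, v5.72]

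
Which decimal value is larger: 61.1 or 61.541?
61.541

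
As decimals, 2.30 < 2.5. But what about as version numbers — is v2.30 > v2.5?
True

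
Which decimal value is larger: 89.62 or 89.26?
89.62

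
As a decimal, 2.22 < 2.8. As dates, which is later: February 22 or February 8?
February 22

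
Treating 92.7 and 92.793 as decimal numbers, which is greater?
92.793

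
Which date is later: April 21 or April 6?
April 21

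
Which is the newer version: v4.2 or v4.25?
v4.25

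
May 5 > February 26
True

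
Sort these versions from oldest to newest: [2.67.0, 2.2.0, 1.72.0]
[1.72.0, 2.2.0, 2.67.0]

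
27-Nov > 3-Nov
True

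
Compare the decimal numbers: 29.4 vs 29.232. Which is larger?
29.4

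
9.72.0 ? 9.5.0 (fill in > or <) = >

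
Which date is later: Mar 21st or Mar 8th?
Mar 21st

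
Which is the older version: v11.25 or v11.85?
v11.25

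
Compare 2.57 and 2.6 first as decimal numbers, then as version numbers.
As decimals: 2.57 < 2.6. As versions: v2.57 > v2.6 (minor version 57 > 6).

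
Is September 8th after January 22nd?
Yes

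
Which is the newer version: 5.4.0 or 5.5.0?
5.5.0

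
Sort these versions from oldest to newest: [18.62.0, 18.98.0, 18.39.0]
[18.39.0, 18.62.0, 18.98.0]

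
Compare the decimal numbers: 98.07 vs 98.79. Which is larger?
98.79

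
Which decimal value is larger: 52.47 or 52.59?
52.59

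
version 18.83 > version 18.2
True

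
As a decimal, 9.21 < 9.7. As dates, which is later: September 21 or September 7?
September 21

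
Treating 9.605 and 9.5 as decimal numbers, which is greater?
9.605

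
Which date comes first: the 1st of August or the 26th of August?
the 1st of August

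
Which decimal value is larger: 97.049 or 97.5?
97.5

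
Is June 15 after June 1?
Yes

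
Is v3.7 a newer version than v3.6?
Yes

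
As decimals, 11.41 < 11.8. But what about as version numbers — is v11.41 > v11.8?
True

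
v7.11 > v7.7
True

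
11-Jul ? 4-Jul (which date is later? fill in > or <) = >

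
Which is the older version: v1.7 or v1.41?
v1.7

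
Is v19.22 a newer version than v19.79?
No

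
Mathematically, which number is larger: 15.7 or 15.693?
15.7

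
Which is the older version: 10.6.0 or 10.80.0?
10.6.0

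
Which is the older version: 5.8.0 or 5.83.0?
5.8.0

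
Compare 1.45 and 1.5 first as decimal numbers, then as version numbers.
As decimals: 1.45 < 1.5. As versions: v1.45 > v1.5 (minor version 45 > 5).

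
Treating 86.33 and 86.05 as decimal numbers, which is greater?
86.33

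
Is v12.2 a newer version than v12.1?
Yes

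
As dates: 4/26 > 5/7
False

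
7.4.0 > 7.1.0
True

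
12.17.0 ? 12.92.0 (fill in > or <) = <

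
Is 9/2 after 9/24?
No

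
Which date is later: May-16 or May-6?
May-16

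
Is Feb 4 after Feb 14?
No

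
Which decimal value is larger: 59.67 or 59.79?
59.79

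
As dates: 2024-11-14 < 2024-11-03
False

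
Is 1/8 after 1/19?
No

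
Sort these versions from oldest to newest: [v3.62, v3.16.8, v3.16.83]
[v3.16.8, v3.16.83, v3.62]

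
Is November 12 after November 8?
Yes. Day 12 comes after day 8 in November — this is a date comparison, not a decimal one (the decimal 11.12 would be smaller than 11.8).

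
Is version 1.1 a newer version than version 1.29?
No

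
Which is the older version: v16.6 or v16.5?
v16.5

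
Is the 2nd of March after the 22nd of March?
No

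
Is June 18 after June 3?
Yes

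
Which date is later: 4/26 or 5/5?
5/5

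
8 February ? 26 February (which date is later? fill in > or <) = <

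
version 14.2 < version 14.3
True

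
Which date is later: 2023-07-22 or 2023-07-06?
2023-07-22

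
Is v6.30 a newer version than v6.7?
Yes. Version numbers are compared segment by segment as integers, not as decimals: minor version 30 > 7, so v6.30 > v6.7 (even though the decimal 6.30 < 6.7).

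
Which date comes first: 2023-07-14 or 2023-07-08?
2023-07-08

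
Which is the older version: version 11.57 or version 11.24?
version 11.24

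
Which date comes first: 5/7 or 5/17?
5/7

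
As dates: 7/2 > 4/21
True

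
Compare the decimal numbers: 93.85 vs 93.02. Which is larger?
93.85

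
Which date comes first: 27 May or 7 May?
7 May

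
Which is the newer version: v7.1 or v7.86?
v7.86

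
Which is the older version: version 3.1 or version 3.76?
version 3.1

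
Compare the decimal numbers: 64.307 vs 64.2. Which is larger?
64.307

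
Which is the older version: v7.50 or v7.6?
v7.6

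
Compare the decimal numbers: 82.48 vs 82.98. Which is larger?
82.98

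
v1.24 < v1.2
False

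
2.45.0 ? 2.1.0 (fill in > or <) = >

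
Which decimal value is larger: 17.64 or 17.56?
17.64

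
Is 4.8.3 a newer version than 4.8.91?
No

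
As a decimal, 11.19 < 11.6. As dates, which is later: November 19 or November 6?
November 19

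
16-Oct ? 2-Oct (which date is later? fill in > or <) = >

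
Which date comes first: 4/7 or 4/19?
4/7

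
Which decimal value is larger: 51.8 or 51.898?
51.898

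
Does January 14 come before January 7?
No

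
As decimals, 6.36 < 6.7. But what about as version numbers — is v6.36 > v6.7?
True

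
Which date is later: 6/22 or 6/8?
6/22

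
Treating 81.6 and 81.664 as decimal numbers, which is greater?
81.664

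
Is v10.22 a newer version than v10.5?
Yes. Version numbers are compared segment by segment as integers, not as decimals: minor version 22 > 5, so v10.22 > v10.5 (even though the decimal 10.22 < 10.5).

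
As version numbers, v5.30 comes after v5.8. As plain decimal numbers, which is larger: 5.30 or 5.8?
5.8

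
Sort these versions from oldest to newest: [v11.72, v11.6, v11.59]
[v11.6, v11.59, v11.72]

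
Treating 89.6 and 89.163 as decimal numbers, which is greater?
89.6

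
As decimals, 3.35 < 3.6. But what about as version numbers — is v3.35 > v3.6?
True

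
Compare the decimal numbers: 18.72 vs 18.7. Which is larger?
18.72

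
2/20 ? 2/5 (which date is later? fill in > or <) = >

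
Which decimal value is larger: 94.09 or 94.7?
94.7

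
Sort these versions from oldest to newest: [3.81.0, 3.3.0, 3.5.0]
[3.3.0, 3.5.0, 3.81.0]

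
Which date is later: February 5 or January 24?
February 5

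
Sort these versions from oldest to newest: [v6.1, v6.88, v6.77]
[v6.1, v6.77, v6.88]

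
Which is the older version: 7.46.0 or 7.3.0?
7.3.0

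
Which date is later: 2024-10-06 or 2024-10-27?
2024-10-27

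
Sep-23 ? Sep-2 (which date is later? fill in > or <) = >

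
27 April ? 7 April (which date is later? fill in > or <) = >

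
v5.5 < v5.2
False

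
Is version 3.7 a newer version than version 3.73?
No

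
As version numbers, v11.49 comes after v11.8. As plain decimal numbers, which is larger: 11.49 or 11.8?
11.8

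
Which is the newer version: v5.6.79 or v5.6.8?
v5.6.79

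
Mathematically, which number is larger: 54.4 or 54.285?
54.4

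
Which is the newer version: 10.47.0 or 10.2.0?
10.47.0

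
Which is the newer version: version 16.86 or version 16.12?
version 16.86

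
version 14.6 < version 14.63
True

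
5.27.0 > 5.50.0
False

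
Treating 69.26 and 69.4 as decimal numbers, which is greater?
69.4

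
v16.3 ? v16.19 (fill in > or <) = <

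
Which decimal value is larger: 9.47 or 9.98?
9.98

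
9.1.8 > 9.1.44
False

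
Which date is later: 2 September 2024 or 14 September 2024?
14 September 2024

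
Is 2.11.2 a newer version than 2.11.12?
No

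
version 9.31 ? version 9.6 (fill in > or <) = >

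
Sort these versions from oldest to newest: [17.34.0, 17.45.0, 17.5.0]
[17.5.0, 17.34.0, 17.45.0]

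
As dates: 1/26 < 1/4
False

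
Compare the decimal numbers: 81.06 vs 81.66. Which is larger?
81.66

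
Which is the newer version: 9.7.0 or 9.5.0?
9.7.0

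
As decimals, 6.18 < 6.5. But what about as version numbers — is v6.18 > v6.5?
True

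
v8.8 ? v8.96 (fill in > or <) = <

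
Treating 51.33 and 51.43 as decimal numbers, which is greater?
51.43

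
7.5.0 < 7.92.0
True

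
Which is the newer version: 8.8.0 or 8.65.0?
8.65.0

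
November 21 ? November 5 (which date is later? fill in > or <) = >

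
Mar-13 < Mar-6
False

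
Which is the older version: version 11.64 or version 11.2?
version 11.2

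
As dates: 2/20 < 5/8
True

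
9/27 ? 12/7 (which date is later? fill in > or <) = <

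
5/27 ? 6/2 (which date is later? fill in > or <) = <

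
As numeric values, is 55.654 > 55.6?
True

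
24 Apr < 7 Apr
False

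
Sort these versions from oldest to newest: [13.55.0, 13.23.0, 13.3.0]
[13.3.0, 13.23.0, 13.55.0]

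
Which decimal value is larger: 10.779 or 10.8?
10.8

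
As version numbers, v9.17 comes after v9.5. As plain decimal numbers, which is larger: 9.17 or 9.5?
9.5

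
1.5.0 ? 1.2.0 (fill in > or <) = >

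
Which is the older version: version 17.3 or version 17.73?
version 17.3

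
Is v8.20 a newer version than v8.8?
Yes. Version numbers are compared segment by segment as integers, not as decimals: minor version 20 > 8, so v8.20 > v8.8 (even though the decimal 8.20 < 8.8).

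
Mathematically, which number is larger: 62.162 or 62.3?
62.3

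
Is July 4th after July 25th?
No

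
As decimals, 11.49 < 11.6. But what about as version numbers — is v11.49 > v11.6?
True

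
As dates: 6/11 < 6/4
False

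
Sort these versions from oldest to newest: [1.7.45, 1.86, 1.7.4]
[1.7.4, 1.7.45, 1.86]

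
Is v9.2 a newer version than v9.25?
No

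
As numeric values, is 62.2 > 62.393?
False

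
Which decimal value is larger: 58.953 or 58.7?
58.953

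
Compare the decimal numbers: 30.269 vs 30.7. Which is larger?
30.7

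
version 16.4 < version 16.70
True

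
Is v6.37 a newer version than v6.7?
Yes. Version numbers are compared segment by segment as integers, not as decimals: minor version 37 > 7, so v6.37 > v6.7 (even though the decimal 6.37 < 6.7).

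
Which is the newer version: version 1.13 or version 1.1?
version 1.13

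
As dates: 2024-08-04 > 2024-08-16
False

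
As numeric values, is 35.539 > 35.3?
True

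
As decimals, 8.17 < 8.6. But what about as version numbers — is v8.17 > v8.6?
True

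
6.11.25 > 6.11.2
True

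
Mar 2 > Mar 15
False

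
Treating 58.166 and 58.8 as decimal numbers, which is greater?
58.8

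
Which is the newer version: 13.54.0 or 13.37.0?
13.54.0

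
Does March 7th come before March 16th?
Yes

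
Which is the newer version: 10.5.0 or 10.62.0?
10.62.0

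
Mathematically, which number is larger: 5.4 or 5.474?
5.474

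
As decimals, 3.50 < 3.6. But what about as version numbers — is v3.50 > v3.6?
True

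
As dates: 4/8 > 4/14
False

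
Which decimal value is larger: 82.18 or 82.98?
82.98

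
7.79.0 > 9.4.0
False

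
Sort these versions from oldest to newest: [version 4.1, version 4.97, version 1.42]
[version 1.42, version 4.1, version 4.97]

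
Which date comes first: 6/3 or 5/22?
5/22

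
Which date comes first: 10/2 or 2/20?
2/20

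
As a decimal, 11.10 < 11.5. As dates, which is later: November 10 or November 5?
November 10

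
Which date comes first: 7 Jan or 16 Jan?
7 Jan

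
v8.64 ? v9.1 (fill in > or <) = <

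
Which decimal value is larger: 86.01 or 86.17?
86.17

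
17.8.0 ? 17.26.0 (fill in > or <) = <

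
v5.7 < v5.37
True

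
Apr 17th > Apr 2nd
True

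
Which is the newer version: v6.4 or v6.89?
v6.89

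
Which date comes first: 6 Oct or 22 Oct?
6 Oct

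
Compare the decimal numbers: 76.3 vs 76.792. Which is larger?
76.792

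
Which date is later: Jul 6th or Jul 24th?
Jul 24th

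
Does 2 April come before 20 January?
No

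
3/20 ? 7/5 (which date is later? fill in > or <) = <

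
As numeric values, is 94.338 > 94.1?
True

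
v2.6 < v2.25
True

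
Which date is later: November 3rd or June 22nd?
November 3rd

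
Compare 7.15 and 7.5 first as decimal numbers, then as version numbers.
As decimals: 7.15 < 7.5. As versions: v7.15 > v7.5 (minor version 15 > 5).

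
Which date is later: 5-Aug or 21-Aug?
21-Aug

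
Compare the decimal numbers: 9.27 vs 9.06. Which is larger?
9.27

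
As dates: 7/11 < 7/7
False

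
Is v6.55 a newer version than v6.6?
Yes. Version numbers are compared segment by segment as integers, not as decimals: minor version 55 > 6, so v6.55 > v6.6 (even though the decimal 6.55 < 6.6).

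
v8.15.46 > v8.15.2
True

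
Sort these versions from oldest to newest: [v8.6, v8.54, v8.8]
[v8.6, v8.8, v8.54]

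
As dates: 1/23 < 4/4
True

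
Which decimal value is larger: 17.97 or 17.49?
17.97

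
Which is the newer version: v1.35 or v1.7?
v1.35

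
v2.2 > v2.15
False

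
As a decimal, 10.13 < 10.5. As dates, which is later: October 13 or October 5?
October 13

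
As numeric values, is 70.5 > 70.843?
False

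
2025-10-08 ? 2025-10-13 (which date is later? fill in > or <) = <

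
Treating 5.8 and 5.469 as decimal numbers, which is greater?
5.8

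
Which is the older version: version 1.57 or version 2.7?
version 1.57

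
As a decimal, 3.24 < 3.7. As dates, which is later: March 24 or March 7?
March 24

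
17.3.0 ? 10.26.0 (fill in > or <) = >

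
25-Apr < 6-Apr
False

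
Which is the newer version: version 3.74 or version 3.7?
version 3.74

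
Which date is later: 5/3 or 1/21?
5/3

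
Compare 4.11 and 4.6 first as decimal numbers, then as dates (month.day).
As decimals: 4.11 < 4.6. As dates: 4/11 is later than 4/6 (day 11 > day 6).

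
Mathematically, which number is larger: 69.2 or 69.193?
69.2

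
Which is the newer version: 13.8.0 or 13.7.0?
13.8.0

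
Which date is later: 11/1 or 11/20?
11/20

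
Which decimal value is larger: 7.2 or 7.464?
7.464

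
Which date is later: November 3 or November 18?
November 18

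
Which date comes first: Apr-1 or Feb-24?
Feb-24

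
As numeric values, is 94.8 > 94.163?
True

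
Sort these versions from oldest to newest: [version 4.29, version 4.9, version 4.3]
[version 4.3, version 4.9, version 4.29]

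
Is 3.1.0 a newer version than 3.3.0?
No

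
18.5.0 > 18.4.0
True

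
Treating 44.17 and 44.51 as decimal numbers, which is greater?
44.51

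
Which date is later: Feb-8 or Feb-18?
Feb-18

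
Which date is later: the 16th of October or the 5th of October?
the 16th of October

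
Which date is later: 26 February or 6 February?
26 February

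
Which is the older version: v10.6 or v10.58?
v10.6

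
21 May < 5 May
False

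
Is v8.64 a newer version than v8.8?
Yes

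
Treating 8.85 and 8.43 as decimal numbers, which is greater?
8.85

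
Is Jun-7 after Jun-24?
No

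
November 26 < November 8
False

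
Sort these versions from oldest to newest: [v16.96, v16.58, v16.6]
[v16.6, v16.58, v16.96]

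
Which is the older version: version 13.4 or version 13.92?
version 13.4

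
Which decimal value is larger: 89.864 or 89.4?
89.864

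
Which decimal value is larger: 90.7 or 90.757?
90.757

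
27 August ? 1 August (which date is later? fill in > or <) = >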